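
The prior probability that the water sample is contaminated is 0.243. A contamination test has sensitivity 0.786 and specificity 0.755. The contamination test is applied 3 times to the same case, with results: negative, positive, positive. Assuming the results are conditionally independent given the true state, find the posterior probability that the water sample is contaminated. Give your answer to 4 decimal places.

With H the event that the water sample is contaminated, the joint likelihood of the observed sequence is P(data|H) = 0.214·0.786·0.786 = 0.13221 and P(data|¬H) = 0.755·0.245·0.245 = 0.045319.
Bayes: P(H|data) = 0.243·0.13221 / (0.243·0.13221 + 0.757·0.045319) = 0.032127/0.066433 = 0.4836.

Posterior P(H) ≈ 0.4836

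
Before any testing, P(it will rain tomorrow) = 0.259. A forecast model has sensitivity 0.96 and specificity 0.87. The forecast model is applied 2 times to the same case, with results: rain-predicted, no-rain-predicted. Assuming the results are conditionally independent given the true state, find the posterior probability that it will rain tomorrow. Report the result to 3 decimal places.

Posterior P(H) ≈ 0.106

Let H be the event that it will rain tomorrow; start with P(H) = 0.259. P('rain-predicted'|H) = 0.96, P('rain-predicted'|¬H) = 0.13.
Update on result 1 ('rain-predicted'): P(H) ← 0.96·0.2590 / (0.96·0.2590 + 0.13·0.7410) = 0.24864/0.34497 = 0.7208.
Update on result 2 ('no-rain-predicted'): P(H) ← 0.04·0.7208 / (0.04·0.7208 + 0.87·0.2792) = 0.028830/0.27177 = 0.1061.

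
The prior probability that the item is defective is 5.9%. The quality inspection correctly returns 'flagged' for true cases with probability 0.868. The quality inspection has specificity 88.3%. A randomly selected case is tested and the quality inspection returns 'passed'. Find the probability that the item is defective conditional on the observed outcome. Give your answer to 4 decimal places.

P(H | E) ≈ 0.0093

Write H for 'the item is defective'. Prior odds H:¬H = 0.059/0.941 = 0.062699. For the 'passed' outcome, the likelihood ratio is 0.132/0.883 = 0.14949.
Posterior odds = 0.062699 × 0.14949 = 0.0093729, so P(H|E) = 0.0093729/(1+0.0093729) = 0.0093.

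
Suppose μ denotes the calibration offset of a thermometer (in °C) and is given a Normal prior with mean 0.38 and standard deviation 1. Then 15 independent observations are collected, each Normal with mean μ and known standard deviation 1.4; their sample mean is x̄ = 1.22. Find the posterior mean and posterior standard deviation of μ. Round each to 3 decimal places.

With known σ, the Normal prior is conjugate. Weight on the data is w = (n/σ²)/(n/σ² + 1/τ₀²) = 7.65306/(7.65306+1.00000) = 0.88443.
Posterior mean = w·x̄ + (1−w)·μ₀ = 0.88443·1.22 + 0.11557·0.38 = 1.123. Posterior variance = 1/(7.65306+1.00000) = 0.115566, so SD = 0.340.

Posterior mean ≈ 1.123; posterior SD ≈ 0.340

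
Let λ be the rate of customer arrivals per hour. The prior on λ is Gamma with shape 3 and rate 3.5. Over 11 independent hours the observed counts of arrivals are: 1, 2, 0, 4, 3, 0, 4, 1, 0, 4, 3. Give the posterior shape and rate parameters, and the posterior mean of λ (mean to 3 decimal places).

Posterior: Gamma(shape=25, rate=14.5); mean ≈ 1.724

Total count ∑xᵢ = 22 over n = 11 hours.
Gamma is conjugate to the Poisson likelihood: posterior is Gamma(shape = 3+22 = 25, rate = 3.5+11 = 14.5).
Posterior mean = shape/rate = 25/14.5 = 1.724.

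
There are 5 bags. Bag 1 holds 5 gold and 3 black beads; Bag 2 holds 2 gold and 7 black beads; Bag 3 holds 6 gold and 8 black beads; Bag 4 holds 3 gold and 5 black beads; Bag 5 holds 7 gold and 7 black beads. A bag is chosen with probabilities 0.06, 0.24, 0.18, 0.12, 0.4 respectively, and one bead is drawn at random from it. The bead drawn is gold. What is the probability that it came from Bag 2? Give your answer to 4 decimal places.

Posterior probability ≈ 0.1291

Tabulate prior·likelihood by source: [1] prior 0.06, lik 0.625, product 0.03750; [2] prior 0.24, lik 0.2222, product 0.05333; [3] prior 0.18, lik 0.4286, product 0.07714; [4] prior 0.12, lik 0.375, product 0.04500; [5] prior 0.4, lik 0.5, product 0.2000.
Normalizing constant = 0.41298; the posterior for Bag 2 is its product over the sum, 0.05333/0.41298 = 0.1291.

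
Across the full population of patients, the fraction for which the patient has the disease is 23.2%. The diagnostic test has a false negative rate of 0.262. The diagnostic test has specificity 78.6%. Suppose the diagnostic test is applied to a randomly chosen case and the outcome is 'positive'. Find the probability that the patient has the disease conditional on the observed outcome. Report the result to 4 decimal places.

Let H be the event that the patient has the disease. P(H) = 0.232, so P(¬H) = 0.768. With E the 'positive' result, P(E|H) = 0.738 and P(E|¬H) = 0.214.
P(E) = 0.738·0.232 + 0.214·0.768 = 0.17122 + 0.16435 = 0.33557.
By Bayes' theorem, P(H|E) = 0.17122 / 0.33557 = 0.5102.

P(H | E) ≈ 0.5102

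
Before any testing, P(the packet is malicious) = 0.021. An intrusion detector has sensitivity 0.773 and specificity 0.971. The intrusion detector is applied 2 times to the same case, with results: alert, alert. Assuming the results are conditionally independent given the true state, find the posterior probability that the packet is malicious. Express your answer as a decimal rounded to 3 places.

Let H be the event that the packet is malicious; start with P(H) = 0.021. P('alert'|H) = 0.773, P('alert'|¬H) = 0.029.
Update on result 1 ('alert'): P(H) ← 0.773·0.0210 / (0.773·0.0210 + 0.029·0.9790) = 0.016233/0.044624 = 0.3638.
Update on result 2 ('alert'): P(H) ← 0.773·0.3638 / (0.773·0.3638 + 0.029·0.6362) = 0.28120/0.29965 = 0.9384.

Posterior P(H) ≈ 0.938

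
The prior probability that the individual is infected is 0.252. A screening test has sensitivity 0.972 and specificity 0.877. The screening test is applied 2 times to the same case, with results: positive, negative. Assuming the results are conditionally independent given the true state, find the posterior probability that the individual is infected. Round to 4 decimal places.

Posterior P(H) ≈ 0.0783

Let H be the event that the individual is infected; start with P(H) = 0.252. P('positive'|H) = 0.972, P('positive'|¬H) = 0.123.
Update on result 1 ('positive'): P(H) ← 0.972·0.2520 / (0.972·0.2520 + 0.123·0.7480) = 0.24494/0.33695 = 0.7269.
Update on result 2 ('negative'): P(H) ← 0.028·0.7269 / (0.028·0.7269 + 0.877·0.2731) = 0.020355/0.25982 = 0.0783.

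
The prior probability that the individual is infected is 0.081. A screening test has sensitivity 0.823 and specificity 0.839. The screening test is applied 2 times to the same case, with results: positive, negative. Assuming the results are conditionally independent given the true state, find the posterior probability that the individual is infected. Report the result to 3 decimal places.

Let H be the event that the individual is infected; start with P(H) = 0.081. P('positive'|H) = 0.823, P('positive'|¬H) = 0.161.
Update on result 1 ('positive'): P(H) ← 0.823·0.0810 / (0.823·0.0810 + 0.161·0.9190) = 0.066663/0.21462 = 0.3106.
Update on result 2 ('negative'): P(H) ← 0.177·0.3106 / (0.177·0.3106 + 0.839·0.6894) = 0.054977/0.63338 = 0.0868.

Posterior P(H) ≈ 0.087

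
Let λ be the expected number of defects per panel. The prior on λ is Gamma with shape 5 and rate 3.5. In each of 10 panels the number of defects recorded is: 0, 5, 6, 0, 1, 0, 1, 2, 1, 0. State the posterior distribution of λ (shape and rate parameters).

The Poisson likelihood adds the total count to the shape and the number of exposure periods to the rate. Here ∑xᵢ = 16 and n = 10, so shape 5→21 and rate 3.5→13.5.

Posterior: Gamma(shape=21, rate=13.5)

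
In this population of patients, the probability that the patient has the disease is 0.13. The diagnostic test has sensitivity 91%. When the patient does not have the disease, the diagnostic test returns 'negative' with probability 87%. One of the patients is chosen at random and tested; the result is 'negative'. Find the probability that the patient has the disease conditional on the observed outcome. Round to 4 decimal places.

Let H be the event that the patient has the disease. P(H) = 0.13, so P(¬H) = 0.87. With E the 'negative' result, P(E|H) = 0.09 and P(E|¬H) = 0.87.
P(E) = 0.09·0.13 + 0.87·0.87 = 0.011700 + 0.75690 = 0.76860.
By Bayes' theorem, P(H|E) = 0.011700 / 0.76860 = 0.0152.

P(H | E) ≈ 0.0152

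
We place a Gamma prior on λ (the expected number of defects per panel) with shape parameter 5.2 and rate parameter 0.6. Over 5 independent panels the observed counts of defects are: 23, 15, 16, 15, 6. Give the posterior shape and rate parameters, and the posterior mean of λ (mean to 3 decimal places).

The Poisson likelihood adds the total count to the shape and the number of exposure periods to the rate. Here ∑xᵢ = 75 and n = 5, so shape 5.2→80.2 and rate 0.6→5.6.
Posterior mean = shape/rate = 80.2/5.6 = 14.321.

Posterior: Gamma(shape=80.2, rate=5.6); mean ≈ 14.321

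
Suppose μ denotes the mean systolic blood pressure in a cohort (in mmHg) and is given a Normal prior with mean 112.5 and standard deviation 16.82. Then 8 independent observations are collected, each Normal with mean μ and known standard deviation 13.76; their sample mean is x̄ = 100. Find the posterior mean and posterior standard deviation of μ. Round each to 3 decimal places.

With known σ, the Normal prior is conjugate. Weight on the data is w = (n/σ²)/(n/σ² + 1/τ₀²) = 0.0422526/(0.0422526+0.00353466) = 0.92280.
Posterior mean = w·x̄ + (1−w)·μ₀ = 0.92280·100 + 0.077198·112.5 = 100.965. Posterior variance = 1/(0.0422526+0.00353466) = 21.8401, so SD = 4.673.

Posterior mean ≈ 100.965; posterior SD ≈ 4.673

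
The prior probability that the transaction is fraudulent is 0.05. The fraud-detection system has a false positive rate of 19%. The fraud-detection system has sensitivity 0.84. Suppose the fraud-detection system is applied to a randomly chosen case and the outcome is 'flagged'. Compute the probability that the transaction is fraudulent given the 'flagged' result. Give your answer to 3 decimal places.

P(H | E) ≈ 0.189

Write H for 'the transaction is fraudulent'. Prior odds H:¬H = 0.05/0.95 = 0.052632. For the 'flagged' outcome, the likelihood ratio is 0.84/0.19 = 4.4211.
Posterior odds = 0.052632 × 4.4211 = 0.23269, so P(H|E) = 0.23269/(1+0.23269) = 0.189.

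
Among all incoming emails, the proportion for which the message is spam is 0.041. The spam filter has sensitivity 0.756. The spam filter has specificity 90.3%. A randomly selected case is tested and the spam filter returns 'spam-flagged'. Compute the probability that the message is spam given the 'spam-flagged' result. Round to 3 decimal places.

Let H be the event that the message is spam. P(H) = 0.041, so P(¬H) = 0.959. With E the 'spam-flagged' result, P(E|H) = 0.756 and P(E|¬H) = 0.097.
P(E) = 0.756·0.041 + 0.097·0.959 = 0.030996 + 0.093023 = 0.12402.
By Bayes' theorem, P(H|E) = 0.030996 / 0.12402 = 0.250.

P(H | E) ≈ 0.250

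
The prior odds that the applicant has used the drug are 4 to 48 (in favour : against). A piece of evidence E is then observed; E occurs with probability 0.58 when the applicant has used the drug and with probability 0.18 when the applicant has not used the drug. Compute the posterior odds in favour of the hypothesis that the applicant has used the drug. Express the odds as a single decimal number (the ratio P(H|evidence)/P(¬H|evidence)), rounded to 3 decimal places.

Prior odds = 4/48 = 0.083333. In log-odds, ln(0.083333) = -2.4849.
Add log likelihood ratio: ln(3.2222) = 1.1701.
Posterior log-odds = -1.3148, so posterior odds = exp(-1.3148) = 0.26852.

Posterior odds ≈ 0.269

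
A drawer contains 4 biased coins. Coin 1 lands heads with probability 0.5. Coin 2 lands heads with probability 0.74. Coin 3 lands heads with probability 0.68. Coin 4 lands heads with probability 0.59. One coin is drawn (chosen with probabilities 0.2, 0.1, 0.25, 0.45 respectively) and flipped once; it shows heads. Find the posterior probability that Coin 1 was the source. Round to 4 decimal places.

Tabulate prior·likelihood by source: [1] prior 0.2, lik 0.5, product 0.1000; [2] prior 0.1, lik 0.74, product 0.07400; [3] prior 0.25, lik 0.68, product 0.1700; [4] prior 0.45, lik 0.59, product 0.2655.
Normalizing constant = 0.60950; the posterior for Coin 1 is its product over the sum, 0.1000/0.60950 = 0.1641.

Posterior probability ≈ 0.1641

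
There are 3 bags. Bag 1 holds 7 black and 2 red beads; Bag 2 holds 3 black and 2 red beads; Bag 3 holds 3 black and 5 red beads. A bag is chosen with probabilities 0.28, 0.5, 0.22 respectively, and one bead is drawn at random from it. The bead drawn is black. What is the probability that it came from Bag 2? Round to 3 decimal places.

P(black|Bag 1) = 0.7778; P(black|Bag 2) = 0.6; P(black|Bag 3) = 0.375.
Prior × likelihood for each source: 0.28·0.7778=0.2178, 0.5·0.6=0.3000, 0.22·0.375=0.08250. Summing gives P(black) = 0.60028.
P(Bag 2 | black) = 0.3000 / 0.60028 = 0.500.

Posterior probability ≈ 0.500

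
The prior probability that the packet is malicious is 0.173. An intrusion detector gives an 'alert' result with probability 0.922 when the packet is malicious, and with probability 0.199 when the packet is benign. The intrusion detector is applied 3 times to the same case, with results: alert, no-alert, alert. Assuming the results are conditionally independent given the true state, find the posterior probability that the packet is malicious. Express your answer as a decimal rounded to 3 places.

Posterior P(H) ≈ 0.304

Let H be the event that the packet is malicious; start with P(H) = 0.173. P('alert'|H) = 0.922, P('alert'|¬H) = 0.199.
Update on result 1 ('alert'): P(H) ← 0.922·0.1730 / (0.922·0.1730 + 0.199·0.8270) = 0.15951/0.32408 = 0.4922.
Update on result 2 ('no-alert'): P(H) ← 0.078·0.4922 / (0.078·0.4922 + 0.801·0.5078) = 0.038390/0.44515 = 0.0862.
Update on result 3 ('alert'): P(H) ← 0.922·0.0862 / (0.922·0.0862 + 0.199·0.9138) = 0.079514/0.26135 = 0.3042.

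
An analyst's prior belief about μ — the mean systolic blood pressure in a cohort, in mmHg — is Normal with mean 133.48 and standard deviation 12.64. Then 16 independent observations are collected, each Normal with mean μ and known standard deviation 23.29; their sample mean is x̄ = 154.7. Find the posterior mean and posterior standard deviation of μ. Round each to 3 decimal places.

Posterior mean ≈ 150.986; posterior SD ≈ 5.288

Prior precision 1/τ₀² = 1/12.64² = 0.00625901; data precision n/σ² = 16/23.29² = 0.0294972.
Posterior precision = 0.00625901 + 0.0294972 = 0.0357562, giving posterior SD = 1/√0.0357562 = 5.288.
Posterior mean = (0.00625901·133.48 + 0.0294972·154.7) / 0.0357562 = 150.986.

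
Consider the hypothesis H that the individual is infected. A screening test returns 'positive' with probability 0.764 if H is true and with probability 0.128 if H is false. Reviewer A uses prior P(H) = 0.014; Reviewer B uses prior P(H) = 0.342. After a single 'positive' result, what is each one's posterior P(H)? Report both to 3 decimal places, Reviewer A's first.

Reviewer A: 0.078; Reviewer B: 0.756

P('+'|H) = 0.764, P('+'|¬H) = 0.128.
Reviewer A: numerator 0.764·0.014 = 0.010696; evidence = 0.010696+0.128·0.986 = 0.13690; posterior = 0.078.
Reviewer B: numerator 0.764·0.342 = 0.26129; evidence = 0.26129+0.128·0.658 = 0.34551; posterior = 0.756.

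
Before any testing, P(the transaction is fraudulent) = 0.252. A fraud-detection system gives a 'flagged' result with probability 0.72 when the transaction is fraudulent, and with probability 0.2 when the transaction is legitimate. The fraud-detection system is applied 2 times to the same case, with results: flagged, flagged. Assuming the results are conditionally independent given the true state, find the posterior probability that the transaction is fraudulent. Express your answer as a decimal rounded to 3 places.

Let H be the event that the transaction is fraudulent; start with P(H) = 0.252. P('flagged'|H) = 0.72, P('flagged'|¬H) = 0.2.
Update on result 1 ('flagged'): P(H) ← 0.72·0.2520 / (0.72·0.2520 + 0.2·0.7480) = 0.18144/0.33104 = 0.5481.
Update on result 2 ('flagged'): P(H) ← 0.72·0.5481 / (0.72·0.5481 + 0.2·0.4519) = 0.39463/0.48501 = 0.8136.

Posterior P(H) ≈ 0.814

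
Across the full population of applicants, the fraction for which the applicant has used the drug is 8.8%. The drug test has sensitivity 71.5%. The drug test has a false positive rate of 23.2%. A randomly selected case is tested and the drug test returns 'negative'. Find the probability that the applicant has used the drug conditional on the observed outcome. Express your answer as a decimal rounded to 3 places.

Write H for 'the applicant has used the drug'. Prior odds H:¬H = 0.088/0.912 = 0.096491. For the 'negative' outcome, the likelihood ratio is 0.285/0.768 = 0.37109.
Posterior odds = 0.096491 × 0.37109 = 0.035807, so P(H|E) = 0.035807/(1+0.035807) = 0.035.

P(H | E) ≈ 0.035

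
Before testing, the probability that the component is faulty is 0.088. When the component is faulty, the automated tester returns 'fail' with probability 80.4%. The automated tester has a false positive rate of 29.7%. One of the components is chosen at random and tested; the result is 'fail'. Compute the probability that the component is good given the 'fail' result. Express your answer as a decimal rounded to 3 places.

Let H be the event that the component is faulty. P(H) = 0.088, so P(¬H) = 0.912. With E the 'fail' result, P(E|H) = 0.804 and P(E|¬H) = 0.297.
P(E) = 0.804·0.088 + 0.297·0.912 = 0.070752 + 0.27086 = 0.34162.
By Bayes' theorem, P(H|E) = 0.070752 / 0.34162 = 0.207. Hence P(¬H|E) = 1 − 0.207 = 0.793.

P(¬H | E) ≈ 0.793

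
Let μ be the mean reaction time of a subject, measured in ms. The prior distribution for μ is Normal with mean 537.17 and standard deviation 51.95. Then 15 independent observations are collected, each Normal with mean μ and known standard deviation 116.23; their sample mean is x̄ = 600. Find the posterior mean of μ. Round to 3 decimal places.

Posterior mean ≈ 584.279

With known σ, the Normal prior is conjugate. Weight on the data is w = (n/σ²)/(n/σ² + 1/τ₀²) = 0.00111034/(0.00111034+0.00037053) = 0.74979.
Posterior mean = w·x̄ + (1−w)·μ₀ = 0.74979·600 + 0.25021·537.17 = 584.279.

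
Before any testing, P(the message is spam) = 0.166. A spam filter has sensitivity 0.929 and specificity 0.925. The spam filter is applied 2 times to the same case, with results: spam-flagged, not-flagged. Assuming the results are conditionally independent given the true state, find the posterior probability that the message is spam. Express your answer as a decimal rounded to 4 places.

Let H be the event that the message is spam; start with P(H) = 0.166. P('spam-flagged'|H) = 0.929, P('spam-flagged'|¬H) = 0.075.
Update on result 1 ('spam-flagged'): P(H) ← 0.929·0.1660 / (0.929·0.1660 + 0.075·0.8340) = 0.15421/0.21676 = 0.7114.
Update on result 2 ('not-flagged'): P(H) ← 0.071·0.7114 / (0.071·0.7114 + 0.925·0.2886) = 0.050512/0.31743 = 0.1591.

Posterior P(H) ≈ 0.1591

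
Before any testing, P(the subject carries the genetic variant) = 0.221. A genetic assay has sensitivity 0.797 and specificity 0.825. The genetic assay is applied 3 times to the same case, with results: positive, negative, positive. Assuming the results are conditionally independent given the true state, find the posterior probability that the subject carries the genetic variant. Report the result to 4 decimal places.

With H the event that the subject carries the genetic variant, the joint likelihood of the observed sequence is P(data|H) = 0.797·0.203·0.797 = 0.12895 and P(data|¬H) = 0.175·0.825·0.175 = 0.025266.
Bayes: P(H|data) = 0.221·0.12895 / (0.221·0.12895 + 0.779·0.025266) = 0.028497/0.048179 = 0.5915.

Posterior P(H) ≈ 0.5915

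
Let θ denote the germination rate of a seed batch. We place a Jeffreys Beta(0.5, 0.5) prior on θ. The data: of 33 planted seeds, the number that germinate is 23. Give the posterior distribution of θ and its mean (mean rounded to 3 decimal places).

The binomial likelihood is conjugate to the Beta prior: with 23 successes and 10 failures, the posterior is Beta(0.5+23, 0.5+10) = Beta(23.5, 10.5).
Posterior mean = α/(α+β) = 23.5/34 = 0.691.

Posterior: Beta(23.5, 10.5); mean ≈ 0.691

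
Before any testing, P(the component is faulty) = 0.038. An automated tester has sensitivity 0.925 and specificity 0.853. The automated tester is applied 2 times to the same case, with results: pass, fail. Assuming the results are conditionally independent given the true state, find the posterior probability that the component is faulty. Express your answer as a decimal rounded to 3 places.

With H the event that the component is faulty, the joint likelihood of the observed sequence is P(data|H) = 0.075·0.925 = 0.069375 and P(data|¬H) = 0.853·0.147 = 0.12539.
Bayes: P(H|data) = 0.038·0.069375 / (0.038·0.069375 + 0.962·0.12539) = 0.0026363/0.12326 = 0.0214.

Posterior P(H) ≈ 0.021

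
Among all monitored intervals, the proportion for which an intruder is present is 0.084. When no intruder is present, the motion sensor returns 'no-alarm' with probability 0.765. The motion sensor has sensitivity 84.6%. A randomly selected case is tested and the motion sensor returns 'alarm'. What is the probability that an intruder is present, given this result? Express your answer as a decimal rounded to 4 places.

Let H be the event that an intruder is present. P(H) = 0.084, so P(¬H) = 0.916. With E the 'alarm' result, P(E|H) = 0.846 and P(E|¬H) = 0.235.
P(E) = 0.846·0.084 + 0.235·0.916 = 0.071064 + 0.21526 = 0.28632.
By Bayes' theorem, P(H|E) = 0.071064 / 0.28632 = 0.2482.

P(H | E) ≈ 0.2482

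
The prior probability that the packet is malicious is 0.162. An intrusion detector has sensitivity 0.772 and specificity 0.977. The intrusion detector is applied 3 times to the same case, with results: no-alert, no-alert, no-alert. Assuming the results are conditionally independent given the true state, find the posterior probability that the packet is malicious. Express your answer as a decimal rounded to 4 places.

Posterior P(H) ≈ 0.0025

Let H be the event that the packet is malicious; start with P(H) = 0.162. P('alert'|H) = 0.772, P('alert'|¬H) = 0.023.
Update on result 1 ('no-alert'): P(H) ← 0.228·0.1620 / (0.228·0.1620 + 0.977·0.8380) = 0.036936/0.85566 = 0.0432.
Update on result 2 ('no-alert'): P(H) ← 0.228·0.0432 / (0.228·0.0432 + 0.977·0.9568) = 0.0098420/0.94467 = 0.0104.
Update on result 3 ('no-alert'): P(H) ← 0.228·0.0104 / (0.228·0.0104 + 0.977·0.9896) = 0.0023754/0.96920 = 0.0025.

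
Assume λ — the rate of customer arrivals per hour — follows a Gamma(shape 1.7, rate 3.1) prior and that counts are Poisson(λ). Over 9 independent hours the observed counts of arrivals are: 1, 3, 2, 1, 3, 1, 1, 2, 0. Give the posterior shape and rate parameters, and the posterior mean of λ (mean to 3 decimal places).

The Poisson likelihood adds the total count to the shape and the number of exposure periods to the rate. Here ∑xᵢ = 14 and n = 9, so shape 1.7→15.7 and rate 3.1→12.1.
Posterior mean = shape/rate = 15.7/12.1 = 1.298.

Posterior: Gamma(shape=15.7, rate=12.1); mean ≈ 1.298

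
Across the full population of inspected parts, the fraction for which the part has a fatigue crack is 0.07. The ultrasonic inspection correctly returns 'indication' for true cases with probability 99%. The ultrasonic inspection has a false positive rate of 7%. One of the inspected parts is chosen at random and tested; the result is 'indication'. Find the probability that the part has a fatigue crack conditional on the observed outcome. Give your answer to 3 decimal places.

P(H | E) ≈ 0.516

Let H be the event that the part has a fatigue crack. P(H) = 0.07, so P(¬H) = 0.93. With E the 'indication' result, P(E|H) = 0.99 and P(E|¬H) = 0.07.
P(E) = 0.99·0.07 + 0.07·0.93 = 0.069300 + 0.065100 = 0.13440.
By Bayes' theorem, P(H|E) = 0.069300 / 0.13440 = 0.516.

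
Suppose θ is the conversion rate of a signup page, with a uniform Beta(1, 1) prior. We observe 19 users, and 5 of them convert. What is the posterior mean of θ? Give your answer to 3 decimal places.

The binomial likelihood is conjugate to the Beta prior: with 5 successes and 14 failures, the posterior is Beta(1+5, 1+14) = Beta(6, 15).
E[θ | data] = 6/(6+15) = 0.286.

Posterior mean ≈ 0.286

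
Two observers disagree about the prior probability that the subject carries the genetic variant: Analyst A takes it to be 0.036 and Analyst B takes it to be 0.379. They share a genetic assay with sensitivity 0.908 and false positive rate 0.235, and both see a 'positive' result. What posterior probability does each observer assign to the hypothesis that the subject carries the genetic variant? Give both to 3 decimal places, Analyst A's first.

P('+'|H) = 0.908, P('+'|¬H) = 0.235.
Analyst A: numerator 0.908·0.036 = 0.032688; evidence = 0.032688+0.235·0.964 = 0.25923; posterior = 0.126.
Analyst B: numerator 0.908·0.379 = 0.34413; evidence = 0.34413+0.235·0.621 = 0.49007; posterior = 0.702.

Analyst A: 0.126; Analyst B: 0.702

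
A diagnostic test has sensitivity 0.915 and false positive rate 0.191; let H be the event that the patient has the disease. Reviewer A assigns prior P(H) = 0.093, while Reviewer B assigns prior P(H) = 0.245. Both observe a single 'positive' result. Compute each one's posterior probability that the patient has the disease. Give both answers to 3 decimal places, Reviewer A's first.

P('+'|H) = 0.915, P('+'|¬H) = 0.191.
Reviewer A: numerator 0.915·0.093 = 0.085095; evidence = 0.085095+0.191·0.907 = 0.25833; posterior = 0.329.
Reviewer B: numerator 0.915·0.245 = 0.22418; evidence = 0.22418+0.191·0.755 = 0.36838; posterior = 0.609.

Reviewer A: 0.329; Reviewer B: 0.609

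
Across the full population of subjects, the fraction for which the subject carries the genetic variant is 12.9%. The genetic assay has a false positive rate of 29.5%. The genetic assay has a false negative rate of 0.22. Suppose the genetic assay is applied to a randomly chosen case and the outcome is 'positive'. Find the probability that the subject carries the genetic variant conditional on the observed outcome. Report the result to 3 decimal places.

Write H for 'the subject carries the genetic variant'. Prior odds H:¬H = 0.129/0.871 = 0.14811. For the 'positive' outcome, the likelihood ratio is 0.78/0.295 = 2.6441.
Posterior odds = 0.14811 × 2.6441 = 0.39160, so P(H|E) = 0.39160/(1+0.39160) = 0.281.

P(H | E) ≈ 0.281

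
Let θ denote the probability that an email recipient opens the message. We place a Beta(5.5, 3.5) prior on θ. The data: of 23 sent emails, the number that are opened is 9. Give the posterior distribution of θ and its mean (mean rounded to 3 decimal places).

Posterior: Beta(14.5, 17.5); mean ≈ 0.453

The binomial likelihood is conjugate to the Beta prior: with 9 successes and 14 failures, the posterior is Beta(5.5+9, 3.5+14) = Beta(14.5, 17.5).
E[θ | data] = 14.5/(14.5+17.5) = 0.453.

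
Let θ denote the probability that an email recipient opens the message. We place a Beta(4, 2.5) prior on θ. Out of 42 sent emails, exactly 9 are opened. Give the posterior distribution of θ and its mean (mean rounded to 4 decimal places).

Posterior: Beta(13, 35.5); mean ≈ 0.2680

Observing 9 successes and 33 failures updates Beta(4, 2.5) by adding the success and failure counts to the two shape parameters: α = 4+9 = 13, β = 2.5+33 = 35.5.
Posterior mean = α/(α+β) = 13/48.5 = 0.2680.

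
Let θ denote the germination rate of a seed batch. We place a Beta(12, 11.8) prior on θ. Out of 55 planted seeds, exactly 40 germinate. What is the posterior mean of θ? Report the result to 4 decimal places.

Posterior mean ≈ 0.6599

Observing 40 successes and 15 failures updates Beta(12, 11.8) by adding the success and failure counts to the two shape parameters: α = 12+40 = 52, β = 11.8+15 = 26.8.
Posterior mean = α/(α+β) = 52/78.8 = 0.6599.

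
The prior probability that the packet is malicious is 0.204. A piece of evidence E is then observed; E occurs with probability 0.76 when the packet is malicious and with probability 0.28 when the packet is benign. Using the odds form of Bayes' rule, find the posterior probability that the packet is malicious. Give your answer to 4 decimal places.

Posterior probability ≈ 0.4102

Prior odds = 0.204/(1−0.204) = 0.25628. In log-odds, ln(0.25628) = -1.3615.
Add log likelihood ratio: ln(2.7143) = 0.99853.
Posterior log-odds = -0.36295, so posterior odds = exp(-0.36295) = 0.69562. Converting, P(H|E) = 0.69562/1.6956 = 0.4102.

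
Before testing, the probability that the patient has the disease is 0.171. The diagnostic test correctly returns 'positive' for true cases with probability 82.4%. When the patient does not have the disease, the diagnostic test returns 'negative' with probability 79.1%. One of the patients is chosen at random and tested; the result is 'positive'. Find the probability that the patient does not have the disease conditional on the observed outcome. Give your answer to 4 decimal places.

P(¬H | E) ≈ 0.5515

Write H for 'the patient has the disease'. Prior odds H:¬H = 0.171/0.829 = 0.20627. For the 'positive' outcome, the likelihood ratio is 0.824/0.209 = 3.9426.
Posterior odds = 0.20627 × 3.9426 = 0.81325, so P(H|E) = 0.81325/(1+0.81325) = 0.4485. Then P(¬H|E) = 1 − 0.4485 = 0.5515.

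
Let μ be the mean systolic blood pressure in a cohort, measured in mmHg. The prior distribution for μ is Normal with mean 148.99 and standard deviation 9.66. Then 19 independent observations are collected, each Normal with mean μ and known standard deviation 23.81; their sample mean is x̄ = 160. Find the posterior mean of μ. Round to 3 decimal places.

With known σ, the Normal prior is conjugate. Weight on the data is w = (n/σ²)/(n/σ² + 1/τ₀²) = 0.0335147/(0.0335147+0.0107163) = 0.75772.
Posterior mean = w·x̄ + (1−w)·μ₀ = 0.75772·160 + 0.24228·148.99 = 157.332.

Posterior mean ≈ 157.332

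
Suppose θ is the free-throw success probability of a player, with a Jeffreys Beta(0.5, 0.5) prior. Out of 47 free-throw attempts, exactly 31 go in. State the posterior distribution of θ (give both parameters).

Observing 31 successes and 16 failures updates Beta(0.5, 0.5) by adding the success and failure counts to the two shape parameters: α = 0.5+31 = 31.5, β = 0.5+16 = 16.5.

Posterior: Beta(31.5, 16.5)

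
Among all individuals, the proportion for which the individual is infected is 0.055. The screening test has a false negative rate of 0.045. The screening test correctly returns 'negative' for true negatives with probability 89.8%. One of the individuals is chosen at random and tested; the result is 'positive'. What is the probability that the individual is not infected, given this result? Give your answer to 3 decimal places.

Let H be the event that the individual is infected. P(H) = 0.055, so P(¬H) = 0.945. With E the 'positive' result, P(E|H) = 0.955 and P(E|¬H) = 0.102.
P(E) = 0.955·0.055 + 0.102·0.945 = 0.052525 + 0.096390 = 0.14891.
By Bayes' theorem, P(H|E) = 0.052525 / 0.14891 = 0.353. Hence P(¬H|E) = 1 − 0.353 = 0.647.

P(¬H | E) ≈ 0.647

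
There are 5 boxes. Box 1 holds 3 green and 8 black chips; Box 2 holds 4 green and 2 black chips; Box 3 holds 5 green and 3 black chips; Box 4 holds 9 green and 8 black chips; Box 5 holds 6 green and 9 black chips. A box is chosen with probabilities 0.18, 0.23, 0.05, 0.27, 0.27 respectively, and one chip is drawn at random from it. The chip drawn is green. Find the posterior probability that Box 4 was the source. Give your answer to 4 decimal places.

Posterior probability ≈ 0.2950

Tabulate prior·likelihood by source: [1] prior 0.18, lik 0.2727, product 0.04909; [2] prior 0.23, lik 0.6667, product 0.1533; [3] prior 0.05, lik 0.625, product 0.03125; [4] prior 0.27, lik 0.5294, product 0.1429; [5] prior 0.27, lik 0.4, product 0.1080.
Normalizing constant = 0.48462; the posterior for Box 4 is its product over the sum, 0.1429/0.48462 = 0.2950.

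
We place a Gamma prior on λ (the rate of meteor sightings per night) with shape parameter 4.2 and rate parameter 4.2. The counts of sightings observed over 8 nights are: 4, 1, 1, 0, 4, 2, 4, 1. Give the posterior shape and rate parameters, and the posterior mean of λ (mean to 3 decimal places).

The Poisson likelihood adds the total count to the shape and the number of exposure periods to the rate. Here ∑xᵢ = 17 and n = 8, so shape 4.2→21.2 and rate 4.2→12.2.
E[λ | data] = 21.2/12.2 = 1.738.

Posterior: Gamma(shape=21.2, rate=12.2); mean ≈ 1.738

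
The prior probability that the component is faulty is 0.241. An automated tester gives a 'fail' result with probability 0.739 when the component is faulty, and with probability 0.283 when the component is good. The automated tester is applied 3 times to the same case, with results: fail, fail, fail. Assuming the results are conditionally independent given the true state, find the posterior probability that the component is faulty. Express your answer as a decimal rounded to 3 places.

Posterior P(H) ≈ 0.850

With H the event that the component is faulty, the joint likelihood of the observed sequence is P(data|H) = 0.739·0.739·0.739 = 0.40358 and P(data|¬H) = 0.283·0.283·0.283 = 0.022665.
Bayes: P(H|data) = 0.241·0.40358 / (0.241·0.40358 + 0.759·0.022665) = 0.097264/0.11447 = 0.8497.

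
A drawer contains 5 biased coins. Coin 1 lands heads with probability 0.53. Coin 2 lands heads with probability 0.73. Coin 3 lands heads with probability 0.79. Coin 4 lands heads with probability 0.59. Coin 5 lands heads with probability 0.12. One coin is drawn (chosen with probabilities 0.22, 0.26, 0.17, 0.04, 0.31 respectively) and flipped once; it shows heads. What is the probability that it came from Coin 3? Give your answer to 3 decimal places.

Posterior probability ≈ 0.268

P(heads|C1) = 0.53; P(heads|C2) = 0.73; P(heads|C3) = 0.79; P(heads|C4) = 0.59; P(heads|C5) = 0.12.
Prior × likelihood for each source: 0.22·0.53=0.1166, 0.26·0.73=0.1898, 0.17·0.79=0.1343, 0.04·0.59=0.02360, 0.31·0.12=0.03720. Summing gives P(heads) = 0.50150.
P(Coin 3 | heads) = 0.1343 / 0.50150 = 0.268.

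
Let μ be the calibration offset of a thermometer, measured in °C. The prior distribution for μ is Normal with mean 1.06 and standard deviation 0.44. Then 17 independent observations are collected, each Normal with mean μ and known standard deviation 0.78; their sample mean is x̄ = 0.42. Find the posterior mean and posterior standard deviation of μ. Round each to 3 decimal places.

Posterior mean ≈ 0.520; posterior SD ≈ 0.174

With known σ, the Normal prior is conjugate. Weight on the data is w = (n/σ²)/(n/σ² + 1/τ₀²) = 27.9421/(27.9421+5.16529) = 0.84398.
Posterior mean = w·x̄ + (1−w)·μ₀ = 0.84398·0.42 + 0.15602·1.06 = 0.520. Posterior variance = 1/(27.9421+5.16529) = 0.0302047, so SD = 0.174.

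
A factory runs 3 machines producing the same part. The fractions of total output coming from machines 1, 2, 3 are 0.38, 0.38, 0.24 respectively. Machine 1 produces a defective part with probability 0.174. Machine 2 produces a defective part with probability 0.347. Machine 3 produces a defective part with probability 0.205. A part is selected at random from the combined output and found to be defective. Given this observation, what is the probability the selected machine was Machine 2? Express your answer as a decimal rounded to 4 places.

Tabulate prior·likelihood by source: [1] prior 0.38, lik 0.174, product 0.06612; [2] prior 0.38, lik 0.347, product 0.1319; [3] prior 0.24, lik 0.205, product 0.04920.
Normalizing constant = 0.24718; the posterior for Machine 2 is its product over the sum, 0.1319/0.24718 = 0.5335.

Posterior probability ≈ 0.5335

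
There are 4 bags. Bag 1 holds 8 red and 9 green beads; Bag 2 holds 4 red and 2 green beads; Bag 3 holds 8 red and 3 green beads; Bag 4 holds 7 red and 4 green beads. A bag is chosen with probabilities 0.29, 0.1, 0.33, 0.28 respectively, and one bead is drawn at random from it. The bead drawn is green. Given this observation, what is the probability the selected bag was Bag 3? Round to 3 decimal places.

Posterior probability ≈ 0.238

Tabulate prior·likelihood by source: [1] prior 0.29, lik 0.5294, product 0.1535; [2] prior 0.1, lik 0.3333, product 0.03333; [3] prior 0.33, lik 0.2727, product 0.09000; [4] prior 0.28, lik 0.3636, product 0.1018.
Normalizing constant = 0.37868; the posterior for Bag 3 is its product over the sum, 0.09000/0.37868 = 0.238.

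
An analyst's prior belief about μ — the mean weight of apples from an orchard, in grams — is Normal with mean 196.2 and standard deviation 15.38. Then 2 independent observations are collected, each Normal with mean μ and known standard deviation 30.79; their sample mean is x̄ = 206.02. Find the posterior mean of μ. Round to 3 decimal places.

With known σ, the Normal prior is conjugate. Weight on the data is w = (n/σ²)/(n/σ² + 1/τ₀²) = 0.00210965/(0.00210965+0.00422754) = 0.33290.
Posterior mean = w·x̄ + (1−w)·μ₀ = 0.33290·206.02 + 0.66710·196.2 = 199.469.

Posterior mean ≈ 199.469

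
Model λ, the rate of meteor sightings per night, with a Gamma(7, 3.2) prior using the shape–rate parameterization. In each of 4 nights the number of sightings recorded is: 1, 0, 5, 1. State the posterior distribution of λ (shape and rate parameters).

Posterior: Gamma(shape=14, rate=7.2)

The Poisson likelihood adds the total count to the shape and the number of exposure periods to the rate. Here ∑xᵢ = 7 and n = 4, so shape 7→14 and rate 3.2→7.2.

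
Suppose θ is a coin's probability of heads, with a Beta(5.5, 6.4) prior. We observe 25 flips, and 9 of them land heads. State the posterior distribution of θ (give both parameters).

The binomial likelihood is conjugate to the Beta prior: with 9 successes and 16 failures, the posterior is Beta(5.5+9, 6.4+16) = Beta(14.5, 22.4).

Posterior: Beta(14.5, 22.4)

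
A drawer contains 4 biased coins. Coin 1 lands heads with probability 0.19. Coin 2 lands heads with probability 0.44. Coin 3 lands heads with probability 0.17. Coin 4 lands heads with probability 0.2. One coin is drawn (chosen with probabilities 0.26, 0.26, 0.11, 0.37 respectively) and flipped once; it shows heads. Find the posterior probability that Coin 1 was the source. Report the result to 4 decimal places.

P(heads|C1) = 0.19; P(heads|C2) = 0.44; P(heads|C3) = 0.17; P(heads|C4) = 0.2.
Prior × likelihood for each source: 0.26·0.19=0.04940, 0.26·0.44=0.1144, 0.11·0.17=0.01870, 0.37·0.2=0.07400. Summing gives P(heads) = 0.25650.
P(Coin 1 | heads) = 0.04940 / 0.25650 = 0.1926.

Posterior probability ≈ 0.1926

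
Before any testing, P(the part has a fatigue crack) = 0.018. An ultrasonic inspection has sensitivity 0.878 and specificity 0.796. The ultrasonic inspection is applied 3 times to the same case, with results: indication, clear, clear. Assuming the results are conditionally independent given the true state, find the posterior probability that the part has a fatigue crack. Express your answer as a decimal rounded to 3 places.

With H the event that the part has a fatigue crack, the joint likelihood of the observed sequence is P(data|H) = 0.878·0.122·0.122 = 0.013068 and P(data|¬H) = 0.204·0.796·0.796 = 0.12926.
Bayes: P(H|data) = 0.018·0.013068 / (0.018·0.013068 + 0.982·0.12926) = 0.00023523/0.12717 = 0.0018.

Posterior P(H) ≈ 0.002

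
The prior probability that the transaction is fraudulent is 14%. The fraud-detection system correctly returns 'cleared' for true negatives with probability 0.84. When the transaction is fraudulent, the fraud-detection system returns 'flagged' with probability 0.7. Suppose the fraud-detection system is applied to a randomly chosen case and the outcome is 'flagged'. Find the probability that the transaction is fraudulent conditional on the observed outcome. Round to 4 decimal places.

P(H | E) ≈ 0.4160

Write H for 'the transaction is fraudulent'. Prior odds H:¬H = 0.14/0.86 = 0.16279. For the 'flagged' outcome, the likelihood ratio is 0.7/0.16 = 4.3750.
Posterior odds = 0.16279 × 4.3750 = 0.71221, so P(H|E) = 0.71221/(1+0.71221) = 0.4160.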